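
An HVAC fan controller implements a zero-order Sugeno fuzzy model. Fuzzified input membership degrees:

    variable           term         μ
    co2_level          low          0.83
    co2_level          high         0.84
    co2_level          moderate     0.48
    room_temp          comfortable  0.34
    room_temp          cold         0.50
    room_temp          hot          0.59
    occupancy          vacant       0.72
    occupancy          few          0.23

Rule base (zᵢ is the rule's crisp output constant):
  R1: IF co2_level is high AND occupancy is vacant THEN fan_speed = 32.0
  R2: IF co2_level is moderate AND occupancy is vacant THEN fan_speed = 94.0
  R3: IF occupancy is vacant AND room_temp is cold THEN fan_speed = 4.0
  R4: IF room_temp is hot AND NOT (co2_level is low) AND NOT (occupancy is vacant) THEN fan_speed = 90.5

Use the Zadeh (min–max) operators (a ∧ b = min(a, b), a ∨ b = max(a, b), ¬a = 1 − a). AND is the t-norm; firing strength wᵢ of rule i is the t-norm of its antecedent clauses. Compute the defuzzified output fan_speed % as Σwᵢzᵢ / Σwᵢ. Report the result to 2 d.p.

45.75

R1 (z=32.0): high=0.84, vacant=0.72; AND[min(a, b)] → w = 0.72
R2 (z=94.0): moderate=0.48, vacant=0.72; AND[min(a, b)] → w = 0.48
R3 (z=4.0): vacant=0.72, cold=0.50; AND[min(a, b)] → w = 0.50
R4 (z=90.5): hot=0.59, ¬low=1−0.83=0.17, ¬vacant=1−0.72=0.28; AND[min(a, b)] → w = 0.17
Weighted average = (0.72·32.0 + 0.48·94.0 + 0.50·4.0 + 0.17·90.5) / (0.72 + 0.48 + 0.50 + 0.17)
  = 85.5450 / 1.8700 = 45.75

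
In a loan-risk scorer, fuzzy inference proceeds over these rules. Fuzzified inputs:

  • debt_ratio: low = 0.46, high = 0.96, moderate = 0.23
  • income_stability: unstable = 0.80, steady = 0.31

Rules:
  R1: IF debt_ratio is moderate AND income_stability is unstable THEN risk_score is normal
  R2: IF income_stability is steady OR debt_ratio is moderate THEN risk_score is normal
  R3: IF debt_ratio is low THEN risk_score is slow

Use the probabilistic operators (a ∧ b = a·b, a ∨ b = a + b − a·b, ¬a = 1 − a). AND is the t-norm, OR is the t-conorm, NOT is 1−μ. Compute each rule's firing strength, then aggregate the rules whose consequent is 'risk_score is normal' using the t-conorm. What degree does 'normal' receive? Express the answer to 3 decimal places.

0.566

R1: moderate=0.23, unstable=0.80; AND[a·b] → w = 0.1840
R2: steady=0.31, moderate=0.23; OR[a + b − a·b] → w = 0.4687
R3: low=0.46 → w = 0.4600
Rules with consequent 'normal': {R1, R2} → strengths 0.1840, 0.4687
Aggregate via t-conorm [a + b − a·b]: 0.5665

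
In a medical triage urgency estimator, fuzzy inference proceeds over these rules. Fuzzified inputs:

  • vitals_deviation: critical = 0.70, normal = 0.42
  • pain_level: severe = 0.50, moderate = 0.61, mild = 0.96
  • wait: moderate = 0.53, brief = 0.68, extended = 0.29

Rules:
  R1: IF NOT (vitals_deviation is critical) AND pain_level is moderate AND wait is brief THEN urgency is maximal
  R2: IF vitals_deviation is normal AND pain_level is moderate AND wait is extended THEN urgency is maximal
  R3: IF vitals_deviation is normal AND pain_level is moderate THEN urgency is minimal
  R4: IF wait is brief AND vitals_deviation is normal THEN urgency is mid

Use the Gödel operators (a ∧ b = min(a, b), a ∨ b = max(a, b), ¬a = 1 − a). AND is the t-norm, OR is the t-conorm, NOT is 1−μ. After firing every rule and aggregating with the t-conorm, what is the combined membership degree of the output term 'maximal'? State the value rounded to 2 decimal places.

0.30

R1: ¬critical=1−0.70=0.30, moderate=0.61, brief=0.68; AND[min(a, b)] → w = 0.30
R2: normal=0.42, moderate=0.61, extended=0.29; AND[min(a, b)] → w = 0.29
R3: normal=0.42, moderate=0.61; AND[min(a, b)] → w = 0.42
R4: brief=0.68, normal=0.42; AND[min(a, b)] → w = 0.42
Rules with consequent 'maximal': {R1, R2} → strengths 0.30, 0.29
Aggregate via t-conorm [max(a, b)]: 0.30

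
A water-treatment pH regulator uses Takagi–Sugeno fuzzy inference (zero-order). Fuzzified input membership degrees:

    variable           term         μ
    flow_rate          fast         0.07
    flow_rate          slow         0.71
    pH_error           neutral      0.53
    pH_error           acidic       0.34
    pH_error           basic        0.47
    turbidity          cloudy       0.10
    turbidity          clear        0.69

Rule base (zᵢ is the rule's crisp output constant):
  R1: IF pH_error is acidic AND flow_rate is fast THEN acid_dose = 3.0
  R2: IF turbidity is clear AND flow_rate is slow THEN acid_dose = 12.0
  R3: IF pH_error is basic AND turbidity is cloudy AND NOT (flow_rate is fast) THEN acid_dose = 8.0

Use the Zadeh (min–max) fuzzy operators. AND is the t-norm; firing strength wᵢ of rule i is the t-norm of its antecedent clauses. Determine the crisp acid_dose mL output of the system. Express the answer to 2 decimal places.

10.80

R1 (z=3.0): acidic=0.34, fast=0.07; AND[min(a, b)] → w = 0.07
R2 (z=12.0): clear=0.69, slow=0.71; AND[min(a, b)] → w = 0.69
R3 (z=8.0): basic=0.47, cloudy=0.10, ¬fast=1−0.07=0.93; AND[min(a, b)] → w = 0.10
Weighted average = (0.07·3.0 + 0.69·12.0 + 0.10·8.0) / (0.07 + 0.69 + 0.10)
  = 9.2900 / 0.8600 = 10.80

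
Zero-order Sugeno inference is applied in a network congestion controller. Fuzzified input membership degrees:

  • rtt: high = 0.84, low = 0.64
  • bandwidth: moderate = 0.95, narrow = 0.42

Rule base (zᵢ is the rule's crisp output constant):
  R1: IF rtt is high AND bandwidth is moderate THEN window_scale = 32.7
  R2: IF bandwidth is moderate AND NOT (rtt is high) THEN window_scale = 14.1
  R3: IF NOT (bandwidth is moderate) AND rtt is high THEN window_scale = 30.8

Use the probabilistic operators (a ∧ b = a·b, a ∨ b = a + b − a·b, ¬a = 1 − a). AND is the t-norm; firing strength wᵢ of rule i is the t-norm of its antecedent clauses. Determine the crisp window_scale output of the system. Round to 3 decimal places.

29.770

R1 (z=32.7): high=0.84, moderate=0.95; AND[a·b] → w = 0.7980
R2 (z=14.1): moderate=0.95, ¬high=1−0.84=0.16; AND[a·b] → w = 0.1520
R3 (z=30.8): ¬moderate=1−0.95=0.05, high=0.84; AND[a·b] → w = 0.0420
Weighted average = (0.7980·32.7 + 0.1520·14.1 + 0.0420·30.8) / (0.7980 + 0.1520 + 0.0420)
  = 29.5314 / 0.9920 = 29.770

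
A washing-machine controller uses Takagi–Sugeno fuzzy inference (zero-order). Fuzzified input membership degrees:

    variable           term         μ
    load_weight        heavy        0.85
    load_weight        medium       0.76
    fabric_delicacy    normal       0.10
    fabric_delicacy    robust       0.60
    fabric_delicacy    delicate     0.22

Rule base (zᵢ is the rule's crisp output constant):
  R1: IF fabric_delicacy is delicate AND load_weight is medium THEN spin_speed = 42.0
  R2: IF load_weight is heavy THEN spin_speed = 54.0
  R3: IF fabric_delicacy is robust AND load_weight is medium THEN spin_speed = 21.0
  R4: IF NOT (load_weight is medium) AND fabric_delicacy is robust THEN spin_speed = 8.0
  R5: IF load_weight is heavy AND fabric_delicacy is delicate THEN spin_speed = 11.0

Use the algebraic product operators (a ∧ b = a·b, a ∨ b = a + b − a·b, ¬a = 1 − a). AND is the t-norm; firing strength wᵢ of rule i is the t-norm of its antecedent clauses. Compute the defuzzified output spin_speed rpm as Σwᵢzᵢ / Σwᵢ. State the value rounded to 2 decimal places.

R1 (z=42.0): delicate=0.22, medium=0.76; AND[a·b] → w = 0.1672
R2 (z=54.0): heavy=0.85 → w = 0.8500
R3 (z=21.0): robust=0.60, medium=0.76; AND[a·b] → w = 0.4560
R4 (z=8.0): ¬medium=1−0.76=0.24, robust=0.60; AND[a·b] → w = 0.1440
R5 (z=11.0): heavy=0.85, delicate=0.22; AND[a·b] → w = 0.1870
Weighted average = (0.1672·42.0 + 0.8500·54.0 + 0.4560·21.0 + 0.1440·8.0 + 0.1870·11.0) / (0.1672 + 0.8500 + 0.4560 + 0.1440 + 0.1870)
  = 65.7074 / 1.8042 = 36.42

36.42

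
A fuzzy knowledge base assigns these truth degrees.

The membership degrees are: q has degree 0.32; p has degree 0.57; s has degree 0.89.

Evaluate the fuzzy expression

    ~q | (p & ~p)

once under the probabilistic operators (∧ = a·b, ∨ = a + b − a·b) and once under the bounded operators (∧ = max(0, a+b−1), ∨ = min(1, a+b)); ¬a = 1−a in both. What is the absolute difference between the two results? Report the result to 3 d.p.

Under probabilistic:
  ~q = 1 − 0.3200 = 0.6800
  ~p = 1 − 0.5700 = 0.4300
  p & ~p = a·b on (0.5700, 0.4300) = 0.2451
  ~q | (p & ~p) = a + b − a·b on (0.6800, 0.2451) = 0.7584
  → value = 0.7584
Under bounded:
  ~q = 1 − 0.32 = 0.68
  ~p = 1 − 0.57 = 0.43
  p & ~p = max(0, a+b−1) on (0.57, 0.43) = 0.00
  ~q | (p & ~p) = min(1, a+b) on (0.68, 0.00) = 0.68
  → value = 0.6800
|0.7584 − 0.6800| = 0.078

0.078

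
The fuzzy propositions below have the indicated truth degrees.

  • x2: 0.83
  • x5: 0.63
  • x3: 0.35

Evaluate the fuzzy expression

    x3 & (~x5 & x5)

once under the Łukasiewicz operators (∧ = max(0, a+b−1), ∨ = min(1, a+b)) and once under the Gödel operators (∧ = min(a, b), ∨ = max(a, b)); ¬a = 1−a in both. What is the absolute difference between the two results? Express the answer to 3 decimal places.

Under Łukasiewicz:
  ~x5 = 1 − 0.63 = 0.37
  ~x5 & x5 = max(0, a+b−1) on (0.37, 0.63) = 0.00
  x3 & (~x5 & x5) = max(0, a+b−1) on (0.35, 0.00) = 0.00
  → value = 0.0000
Under Gödel:
  ~x5 = 1 − 0.63 = 0.37
  ~x5 & x5 = min(a, b) on (0.37, 0.63) = 0.37
  x3 & (~x5 & x5) = min(a, b) on (0.35, 0.37) = 0.35
  → value = 0.3500
|0.0000 − 0.3500| = 0.350

0.350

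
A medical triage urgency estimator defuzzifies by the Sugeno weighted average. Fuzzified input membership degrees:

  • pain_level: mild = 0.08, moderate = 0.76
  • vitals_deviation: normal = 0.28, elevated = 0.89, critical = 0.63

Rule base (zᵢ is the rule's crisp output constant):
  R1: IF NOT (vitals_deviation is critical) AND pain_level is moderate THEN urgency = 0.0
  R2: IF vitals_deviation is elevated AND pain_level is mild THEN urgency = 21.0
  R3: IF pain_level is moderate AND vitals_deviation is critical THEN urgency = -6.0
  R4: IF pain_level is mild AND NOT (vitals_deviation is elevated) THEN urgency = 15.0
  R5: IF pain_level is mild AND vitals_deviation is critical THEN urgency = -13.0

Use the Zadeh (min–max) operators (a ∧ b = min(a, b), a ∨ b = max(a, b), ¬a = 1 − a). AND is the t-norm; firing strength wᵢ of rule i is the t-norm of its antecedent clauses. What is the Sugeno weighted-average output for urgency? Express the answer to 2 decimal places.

R1 (z=0.0): ¬critical=1−0.63=0.37, moderate=0.76; AND[min(a, b)] → w = 0.37
R2 (z=21.0): elevated=0.89, mild=0.08; AND[min(a, b)] → w = 0.08
R3 (z=-6.0): moderate=0.76, critical=0.63; AND[min(a, b)] → w = 0.63
R4 (z=15.0): mild=0.08, ¬elevated=1−0.89=0.11; AND[min(a, b)] → w = 0.08
R5 (z=-13.0): mild=0.08, critical=0.63; AND[min(a, b)] → w = 0.08
Weighted average = (0.37·0.0 + 0.08·21.0 + 0.63·-6.0 + 0.08·15.0 + 0.08·-13.0) / (0.37 + 0.08 + 0.63 + 0.08 + 0.08)
  = -1.9400 / 1.2400 = -1.56

-1.56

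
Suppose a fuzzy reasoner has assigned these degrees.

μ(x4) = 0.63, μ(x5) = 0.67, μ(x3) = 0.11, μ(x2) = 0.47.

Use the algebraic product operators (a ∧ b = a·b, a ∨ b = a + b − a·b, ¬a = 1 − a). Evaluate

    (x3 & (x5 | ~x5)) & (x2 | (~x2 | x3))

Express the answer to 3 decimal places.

0.067

~x5 = 1 − 0.6700 = 0.3300
x5 | ~x5 = a + b − a·b on (0.6700, 0.3300) = 0.7789
x3 & (x5 | ~x5) = a·b on (0.1100, 0.7789) = 0.0857
~x2 = 1 − 0.4700 = 0.5300
~x2 | x3 = a + b − a·b on (0.5300, 0.1100) = 0.5817
x2 | (~x2 | x3) = a + b − a·b on (0.4700, 0.5817) = 0.7783
(x3 & (x5 | ~x5)) & (x2 | (~x2 | x3)) = a·b on (0.0857, 0.7783) = 0.0667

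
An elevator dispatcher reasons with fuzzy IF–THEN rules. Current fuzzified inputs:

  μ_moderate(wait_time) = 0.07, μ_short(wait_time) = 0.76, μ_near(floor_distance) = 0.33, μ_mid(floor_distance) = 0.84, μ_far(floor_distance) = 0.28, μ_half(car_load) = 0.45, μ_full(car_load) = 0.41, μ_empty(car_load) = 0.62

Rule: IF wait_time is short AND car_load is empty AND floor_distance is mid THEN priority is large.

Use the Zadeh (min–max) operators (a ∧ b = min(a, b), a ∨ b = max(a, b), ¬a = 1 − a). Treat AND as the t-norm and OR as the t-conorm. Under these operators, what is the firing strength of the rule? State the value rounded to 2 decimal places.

0.62

firing strength: short=0.76, empty=0.62, mid=0.84; AND[min(a, b)] → w = 0.62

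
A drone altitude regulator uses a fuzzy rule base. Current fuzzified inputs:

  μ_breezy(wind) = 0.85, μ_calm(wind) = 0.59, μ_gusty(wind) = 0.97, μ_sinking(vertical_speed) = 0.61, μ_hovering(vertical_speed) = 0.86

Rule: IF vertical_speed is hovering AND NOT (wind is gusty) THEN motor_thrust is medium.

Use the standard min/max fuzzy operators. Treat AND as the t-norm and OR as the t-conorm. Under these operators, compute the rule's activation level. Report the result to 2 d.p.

0.03

firing strength: hovering=0.86, ¬gusty=1−0.97=0.03; AND[min(a, b)] → w = 0.03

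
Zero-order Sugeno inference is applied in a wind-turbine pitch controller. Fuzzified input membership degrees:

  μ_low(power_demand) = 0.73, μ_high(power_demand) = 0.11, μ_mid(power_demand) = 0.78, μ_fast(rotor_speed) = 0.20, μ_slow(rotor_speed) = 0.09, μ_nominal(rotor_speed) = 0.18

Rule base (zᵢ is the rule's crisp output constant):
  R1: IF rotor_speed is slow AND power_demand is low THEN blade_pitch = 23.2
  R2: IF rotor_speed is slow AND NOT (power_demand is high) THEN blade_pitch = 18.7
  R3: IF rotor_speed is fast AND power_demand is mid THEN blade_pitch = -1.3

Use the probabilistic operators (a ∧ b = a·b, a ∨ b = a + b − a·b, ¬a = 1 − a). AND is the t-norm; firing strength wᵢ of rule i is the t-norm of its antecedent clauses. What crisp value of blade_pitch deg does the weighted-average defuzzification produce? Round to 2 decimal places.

R1 (z=23.2): slow=0.09, low=0.73; AND[a·b] → w = 0.0657
R2 (z=18.7): slow=0.09, ¬high=1−0.11=0.89; AND[a·b] → w = 0.0801
R3 (z=-1.3): fast=0.20, mid=0.78; AND[a·b] → w = 0.1560
Weighted average = (0.0657·23.2 + 0.0801·18.7 + 0.1560·-1.3) / (0.0657 + 0.0801 + 0.1560)
  = 2.8193 / 0.3018 = 9.34

9.34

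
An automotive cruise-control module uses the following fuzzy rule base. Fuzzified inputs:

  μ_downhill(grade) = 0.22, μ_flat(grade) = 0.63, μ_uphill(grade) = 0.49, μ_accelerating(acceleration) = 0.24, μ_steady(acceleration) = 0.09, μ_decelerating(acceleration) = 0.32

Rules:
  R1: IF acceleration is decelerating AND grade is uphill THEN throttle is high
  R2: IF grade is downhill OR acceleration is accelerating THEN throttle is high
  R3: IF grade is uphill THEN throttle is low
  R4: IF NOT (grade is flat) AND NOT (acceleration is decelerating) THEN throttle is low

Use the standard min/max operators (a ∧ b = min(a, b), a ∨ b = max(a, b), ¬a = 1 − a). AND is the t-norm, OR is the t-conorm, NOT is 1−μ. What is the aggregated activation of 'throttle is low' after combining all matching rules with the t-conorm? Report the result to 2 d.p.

R1: decelerating=0.32, uphill=0.49; AND[min(a, b)] → w = 0.32
R2: downhill=0.22, accelerating=0.24; OR[max(a, b)] → w = 0.24
R3: uphill=0.49 → w = 0.49
R4: ¬flat=1−0.63=0.37, ¬decelerating=1−0.32=0.68; AND[min(a, b)] → w = 0.37
Rules with consequent 'low': {R3, R4} → strengths 0.49, 0.37
Aggregate via t-conorm [max(a, b)]: 0.49

0.49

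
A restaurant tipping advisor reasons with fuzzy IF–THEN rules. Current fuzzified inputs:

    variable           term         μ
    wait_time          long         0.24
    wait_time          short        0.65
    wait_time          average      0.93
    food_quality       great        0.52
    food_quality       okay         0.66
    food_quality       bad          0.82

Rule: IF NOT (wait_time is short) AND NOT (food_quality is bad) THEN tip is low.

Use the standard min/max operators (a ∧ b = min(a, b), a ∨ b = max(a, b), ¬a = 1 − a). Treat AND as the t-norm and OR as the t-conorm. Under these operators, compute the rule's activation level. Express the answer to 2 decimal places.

0.18

firing strength: ¬short=1−0.65=0.35, ¬bad=1−0.82=0.18; AND[min(a, b)] → w = 0.18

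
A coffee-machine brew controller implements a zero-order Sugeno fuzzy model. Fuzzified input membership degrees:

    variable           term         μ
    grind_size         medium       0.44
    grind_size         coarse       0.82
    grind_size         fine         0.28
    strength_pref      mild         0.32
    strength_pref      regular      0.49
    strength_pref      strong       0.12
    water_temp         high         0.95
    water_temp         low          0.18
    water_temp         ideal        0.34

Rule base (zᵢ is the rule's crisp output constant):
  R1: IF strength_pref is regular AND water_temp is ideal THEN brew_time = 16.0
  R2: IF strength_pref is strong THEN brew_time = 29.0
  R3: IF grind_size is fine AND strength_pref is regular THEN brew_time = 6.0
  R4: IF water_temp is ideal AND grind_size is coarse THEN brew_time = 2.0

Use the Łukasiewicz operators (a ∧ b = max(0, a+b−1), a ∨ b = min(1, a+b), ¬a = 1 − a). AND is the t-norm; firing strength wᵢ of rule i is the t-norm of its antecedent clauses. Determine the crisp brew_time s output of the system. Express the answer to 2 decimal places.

R1 (z=16.0): regular=0.49, ideal=0.34; AND[max(0, a+b−1)] → w = 0.00
R2 (z=29.0): strong=0.12 → w = 0.12
R3 (z=6.0): fine=0.28, regular=0.49; AND[max(0, a+b−1)] → w = 0.00
R4 (z=2.0): ideal=0.34, coarse=0.82; AND[max(0, a+b−1)] → w = 0.16
Weighted average = (0.00·16.0 + 0.12·29.0 + 0.00·6.0 + 0.16·2.0) / (0.00 + 0.12 + 0.00 + 0.16)
  = 3.8000 / 0.2800 = 13.57

13.57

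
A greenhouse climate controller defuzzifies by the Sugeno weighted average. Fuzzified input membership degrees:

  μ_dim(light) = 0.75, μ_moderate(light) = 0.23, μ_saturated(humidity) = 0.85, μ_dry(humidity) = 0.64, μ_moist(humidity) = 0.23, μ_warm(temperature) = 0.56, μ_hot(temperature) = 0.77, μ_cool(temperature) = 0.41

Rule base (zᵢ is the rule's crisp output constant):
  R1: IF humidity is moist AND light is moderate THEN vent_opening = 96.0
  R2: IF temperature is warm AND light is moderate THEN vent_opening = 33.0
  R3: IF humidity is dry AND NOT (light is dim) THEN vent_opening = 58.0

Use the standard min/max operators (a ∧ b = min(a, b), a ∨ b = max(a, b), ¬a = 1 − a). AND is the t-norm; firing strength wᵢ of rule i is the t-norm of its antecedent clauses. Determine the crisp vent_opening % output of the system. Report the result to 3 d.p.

62.211

R1 (z=96.0): moist=0.23, moderate=0.23; AND[min(a, b)] → w = 0.23
R2 (z=33.0): warm=0.56, moderate=0.23; AND[min(a, b)] → w = 0.23
R3 (z=58.0): dry=0.64, ¬dim=1−0.75=0.25; AND[min(a, b)] → w = 0.25
Weighted average = (0.23·96.0 + 0.23·33.0 + 0.25·58.0) / (0.23 + 0.23 + 0.25)
  = 44.1700 / 0.7100 = 62.211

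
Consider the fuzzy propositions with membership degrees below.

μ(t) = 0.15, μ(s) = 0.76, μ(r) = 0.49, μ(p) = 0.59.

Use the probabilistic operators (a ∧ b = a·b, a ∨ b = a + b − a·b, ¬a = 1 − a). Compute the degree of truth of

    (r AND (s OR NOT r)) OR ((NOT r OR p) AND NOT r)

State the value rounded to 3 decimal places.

NOT r = 1 − 0.4900 = 0.5100
s OR NOT r = a + b − a·b on (0.7600, 0.5100) = 0.8824
r AND (s OR NOT r) = a·b on (0.4900, 0.8824) = 0.4324
NOT r = 1 − 0.4900 = 0.5100
NOT r OR p = a + b − a·b on (0.5100, 0.5900) = 0.7991
NOT r = 1 − 0.4900 = 0.5100
(NOT r OR p) AND NOT r = a·b on (0.7991, 0.5100) = 0.4075
(r AND (s OR NOT r)) OR ((NOT r OR p) AND NOT r) = a + b − a·b on (0.4324, 0.4075) = 0.6637

0.664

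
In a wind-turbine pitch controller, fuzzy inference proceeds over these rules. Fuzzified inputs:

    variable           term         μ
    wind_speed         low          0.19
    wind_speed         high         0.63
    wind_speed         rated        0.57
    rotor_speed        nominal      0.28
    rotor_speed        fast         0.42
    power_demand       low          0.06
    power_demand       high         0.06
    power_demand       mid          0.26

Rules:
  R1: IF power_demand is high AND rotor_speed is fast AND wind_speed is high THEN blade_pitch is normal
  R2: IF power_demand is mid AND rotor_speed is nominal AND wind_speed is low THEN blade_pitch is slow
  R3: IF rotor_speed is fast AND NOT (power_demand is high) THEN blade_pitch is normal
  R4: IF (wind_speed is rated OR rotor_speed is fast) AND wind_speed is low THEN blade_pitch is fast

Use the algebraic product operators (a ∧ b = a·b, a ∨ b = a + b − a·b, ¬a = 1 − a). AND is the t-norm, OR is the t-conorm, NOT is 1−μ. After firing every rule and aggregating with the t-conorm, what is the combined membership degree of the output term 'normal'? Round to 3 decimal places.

0.404

R1: high=0.06, fast=0.42, high=0.63; AND[a·b] → w = 0.0159
R2: mid=0.26, nominal=0.28, low=0.19; AND[a·b] → w = 0.0138
R3: fast=0.42, ¬high=1−0.06=0.94; AND[a·b] → w = 0.3948
R4: (rated=0.57 OR fast=0.42) = 0.7506; AND[a·b] with low=0.19 → w = 0.1426
Rules with consequent 'normal': {R1, R3} → strengths 0.0159, 0.3948
Aggregate via t-conorm [a + b − a·b]: 0.4044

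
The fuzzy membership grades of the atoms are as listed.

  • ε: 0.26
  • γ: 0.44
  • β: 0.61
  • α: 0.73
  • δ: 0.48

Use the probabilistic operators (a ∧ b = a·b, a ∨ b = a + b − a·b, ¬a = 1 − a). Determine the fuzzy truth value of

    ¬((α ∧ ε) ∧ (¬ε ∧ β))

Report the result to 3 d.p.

α ∧ ε = a·b on (0.7300, 0.2600) = 0.1898
¬ε = 1 − 0.2600 = 0.7400
¬ε ∧ β = a·b on (0.7400, 0.6100) = 0.4514
(α ∧ ε) ∧ (¬ε ∧ β) = a·b on (0.1898, 0.4514) = 0.0857
¬((α ∧ ε) ∧ (¬ε ∧ β)) = 1 − 0.0857 = 0.9143

0.914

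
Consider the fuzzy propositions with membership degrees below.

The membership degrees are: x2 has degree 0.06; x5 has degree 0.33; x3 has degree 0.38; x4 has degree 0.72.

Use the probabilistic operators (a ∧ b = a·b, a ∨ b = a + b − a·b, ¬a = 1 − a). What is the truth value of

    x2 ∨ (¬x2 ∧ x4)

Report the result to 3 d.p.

¬x2 = 1 − 0.0600 = 0.9400
¬x2 ∧ x4 = a·b on (0.9400, 0.7200) = 0.6768
x2 ∨ (¬x2 ∧ x4) = a + b − a·b on (0.0600, 0.6768) = 0.6962

0.696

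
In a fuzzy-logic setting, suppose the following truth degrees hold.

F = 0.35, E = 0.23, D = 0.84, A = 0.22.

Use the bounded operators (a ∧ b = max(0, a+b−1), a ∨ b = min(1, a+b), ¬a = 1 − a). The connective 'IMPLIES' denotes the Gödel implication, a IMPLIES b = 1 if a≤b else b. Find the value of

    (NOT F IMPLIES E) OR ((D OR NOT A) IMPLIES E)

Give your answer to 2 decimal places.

NOT F = 1 − 0.35 = 0.65
NOT F IMPLIES E  [Gödel: 1 if a≤b else b] with a=0.65, b=0.23 → 0.23
NOT A = 1 − 0.22 = 0.78
D OR NOT A = min(1, a+b) on (0.84, 0.78) = 1.00
(D OR NOT A) IMPLIES E  [Gödel: 1 if a≤b else b] with a=1.00, b=0.23 → 0.23
(NOT F IMPLIES E) OR ((D OR NOT A) IMPLIES E) = min(1, a+b) on (0.23, 0.23) = 0.46

0.46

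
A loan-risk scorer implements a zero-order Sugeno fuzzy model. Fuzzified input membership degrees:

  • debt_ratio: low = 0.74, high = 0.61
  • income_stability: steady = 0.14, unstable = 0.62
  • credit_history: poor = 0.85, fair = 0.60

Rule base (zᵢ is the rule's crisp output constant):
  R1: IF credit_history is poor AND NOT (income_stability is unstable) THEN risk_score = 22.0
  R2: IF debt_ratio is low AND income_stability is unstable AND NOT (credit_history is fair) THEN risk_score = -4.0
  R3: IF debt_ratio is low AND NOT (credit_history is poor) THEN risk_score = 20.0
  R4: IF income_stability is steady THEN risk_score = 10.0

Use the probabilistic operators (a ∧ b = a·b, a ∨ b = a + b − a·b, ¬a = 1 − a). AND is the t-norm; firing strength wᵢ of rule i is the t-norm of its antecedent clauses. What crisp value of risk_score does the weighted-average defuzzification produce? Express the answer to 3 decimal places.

13.190

R1 (z=22.0): poor=0.85, ¬unstable=1−0.62=0.38; AND[a·b] → w = 0.3230
R2 (z=-4.0): low=0.74, unstable=0.62, ¬fair=1−0.60=0.40; AND[a·b] → w = 0.1835
R3 (z=20.0): low=0.74, ¬poor=1−0.85=0.15; AND[a·b] → w = 0.1110
R4 (z=10.0): steady=0.14 → w = 0.1400
Weighted average = (0.3230·22.0 + 0.1835·-4.0 + 0.1110·20.0 + 0.1400·10.0) / (0.3230 + 0.1835 + 0.1110 + 0.1400)
  = 9.9919 / 0.7575 = 13.190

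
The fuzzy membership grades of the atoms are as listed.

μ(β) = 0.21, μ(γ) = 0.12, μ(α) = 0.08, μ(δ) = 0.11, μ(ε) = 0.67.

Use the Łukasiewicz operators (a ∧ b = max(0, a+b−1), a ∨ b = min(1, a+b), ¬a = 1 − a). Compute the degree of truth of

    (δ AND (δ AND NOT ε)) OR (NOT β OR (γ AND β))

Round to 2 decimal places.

NOT ε = 1 − 0.67 = 0.33
δ AND NOT ε = max(0, a+b−1) on (0.11, 0.33) = 0.00
δ AND (δ AND NOT ε) = max(0, a+b−1) on (0.11, 0.00) = 0.00
NOT β = 1 − 0.21 = 0.79
γ AND β = max(0, a+b−1) on (0.12, 0.21) = 0.00
NOT β OR (γ AND β) = min(1, a+b) on (0.79, 0.00) = 0.79
(δ AND (δ AND NOT ε)) OR (NOT β OR (γ AND β)) = min(1, a+b) on (0.00, 0.79) = 0.79

0.79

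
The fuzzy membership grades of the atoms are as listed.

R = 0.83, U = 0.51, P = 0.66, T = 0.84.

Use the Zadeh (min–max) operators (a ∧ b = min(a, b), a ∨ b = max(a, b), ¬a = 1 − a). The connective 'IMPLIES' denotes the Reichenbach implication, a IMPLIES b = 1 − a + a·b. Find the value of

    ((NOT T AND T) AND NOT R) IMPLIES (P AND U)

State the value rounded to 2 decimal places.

0.92

NOT T = 1 − 0.84 = 0.16
NOT T AND T = min(a, b) on (0.16, 0.84) = 0.16
NOT R = 1 − 0.83 = 0.17
(NOT T AND T) AND NOT R = min(a, b) on (0.16, 0.17) = 0.16
P AND U = min(a, b) on (0.66, 0.51) = 0.51
((NOT T AND T) AND NOT R) IMPLIES (P AND U)  [Reichenbach: 1 − a + a·b] with a=0.16, b=0.51 → 0.92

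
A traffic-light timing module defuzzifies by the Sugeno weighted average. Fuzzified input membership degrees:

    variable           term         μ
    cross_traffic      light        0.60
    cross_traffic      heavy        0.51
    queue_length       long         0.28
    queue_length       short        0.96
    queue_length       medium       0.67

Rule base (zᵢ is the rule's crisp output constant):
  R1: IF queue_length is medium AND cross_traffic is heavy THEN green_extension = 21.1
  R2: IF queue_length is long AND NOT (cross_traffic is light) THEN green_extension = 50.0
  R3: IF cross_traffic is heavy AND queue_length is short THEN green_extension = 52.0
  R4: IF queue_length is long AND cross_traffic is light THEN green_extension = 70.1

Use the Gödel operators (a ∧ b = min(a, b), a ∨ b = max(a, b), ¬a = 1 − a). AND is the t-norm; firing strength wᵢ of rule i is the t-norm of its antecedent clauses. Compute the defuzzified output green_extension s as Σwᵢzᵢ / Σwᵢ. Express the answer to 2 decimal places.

44.88

R1 (z=21.1): medium=0.67, heavy=0.51; AND[min(a, b)] → w = 0.51
R2 (z=50.0): long=0.28, ¬light=1−0.60=0.40; AND[min(a, b)] → w = 0.28
R3 (z=52.0): heavy=0.51, short=0.96; AND[min(a, b)] → w = 0.51
R4 (z=70.1): long=0.28, light=0.60; AND[min(a, b)] → w = 0.28
Weighted average = (0.51·21.1 + 0.28·50.0 + 0.51·52.0 + 0.28·70.1) / (0.51 + 0.28 + 0.51 + 0.28)
  = 70.9090 / 1.5800 = 44.88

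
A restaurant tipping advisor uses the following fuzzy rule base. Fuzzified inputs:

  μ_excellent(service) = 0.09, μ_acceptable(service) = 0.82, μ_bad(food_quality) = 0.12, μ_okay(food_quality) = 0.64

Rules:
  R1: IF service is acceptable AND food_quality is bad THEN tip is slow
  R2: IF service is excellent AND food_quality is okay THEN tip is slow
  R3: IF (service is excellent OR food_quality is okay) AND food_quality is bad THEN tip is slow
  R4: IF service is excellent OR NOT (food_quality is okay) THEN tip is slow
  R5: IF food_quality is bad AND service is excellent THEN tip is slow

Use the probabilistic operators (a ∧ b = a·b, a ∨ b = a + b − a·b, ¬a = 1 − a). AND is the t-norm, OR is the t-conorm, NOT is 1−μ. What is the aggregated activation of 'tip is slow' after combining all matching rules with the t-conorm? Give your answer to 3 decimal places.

0.550

R1: acceptable=0.82, bad=0.12; AND[a·b] → w = 0.0984
R2: excellent=0.09, okay=0.64; AND[a·b] → w = 0.0576
R3: (excellent=0.09 OR okay=0.64) = 0.6724; AND[a·b] with bad=0.12 → w = 0.0807
R4: excellent=0.09, ¬okay=1−0.64=0.36; OR[a + b − a·b] → w = 0.4176
R5: bad=0.12, excellent=0.09; AND[a·b] → w = 0.0108
Rules with consequent 'slow': {R1, R2, R3, R4, R5} → strengths 0.0984, 0.0576, 0.0807, 0.4176, 0.0108
Aggregate via t-conorm [a + b − a·b]: 0.5500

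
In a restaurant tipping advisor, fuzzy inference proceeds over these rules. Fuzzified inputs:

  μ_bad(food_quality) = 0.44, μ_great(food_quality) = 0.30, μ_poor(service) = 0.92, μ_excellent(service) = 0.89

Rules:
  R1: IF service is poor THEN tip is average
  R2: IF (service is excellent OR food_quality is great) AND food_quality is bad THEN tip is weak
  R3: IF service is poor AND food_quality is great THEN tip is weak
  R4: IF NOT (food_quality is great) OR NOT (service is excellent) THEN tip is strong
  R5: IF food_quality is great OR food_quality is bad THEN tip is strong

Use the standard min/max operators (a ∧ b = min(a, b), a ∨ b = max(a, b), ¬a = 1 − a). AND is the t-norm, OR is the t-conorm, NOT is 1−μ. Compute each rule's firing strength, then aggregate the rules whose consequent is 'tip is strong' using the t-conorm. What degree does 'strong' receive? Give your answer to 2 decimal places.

0.70

R1: poor=0.92 → w = 0.92
R2: (excellent=0.89 OR great=0.30) = 0.89; AND[min(a, b)] with bad=0.44 → w = 0.44
R3: poor=0.92, great=0.30; AND[min(a, b)] → w = 0.30
R4: ¬great=1−0.30=0.70, ¬excellent=1−0.89=0.11; OR[max(a, b)] → w = 0.70
R5: great=0.30, bad=0.44; OR[max(a, b)] → w = 0.44
Rules with consequent 'strong': {R4, R5} → strengths 0.70, 0.44
Aggregate via t-conorm [max(a, b)]: 0.70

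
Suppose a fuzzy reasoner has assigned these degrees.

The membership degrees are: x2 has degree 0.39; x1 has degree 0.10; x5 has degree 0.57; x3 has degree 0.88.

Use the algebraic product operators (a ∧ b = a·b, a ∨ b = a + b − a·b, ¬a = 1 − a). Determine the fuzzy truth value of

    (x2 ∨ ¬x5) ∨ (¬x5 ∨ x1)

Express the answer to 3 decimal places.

0.822

¬x5 = 1 − 0.5700 = 0.4300
x2 ∨ ¬x5 = a + b − a·b on (0.3900, 0.4300) = 0.6523
¬x5 = 1 − 0.5700 = 0.4300
¬x5 ∨ x1 = a + b − a·b on (0.4300, 0.1000) = 0.4870
(x2 ∨ ¬x5) ∨ (¬x5 ∨ x1) = a + b − a·b on (0.6523, 0.4870) = 0.8216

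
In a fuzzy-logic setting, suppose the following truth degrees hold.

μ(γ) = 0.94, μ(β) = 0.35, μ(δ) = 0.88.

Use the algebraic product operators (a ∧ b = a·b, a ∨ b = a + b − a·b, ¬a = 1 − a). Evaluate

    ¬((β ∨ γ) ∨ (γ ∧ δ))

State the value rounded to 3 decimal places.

0.007

β ∨ γ = a + b − a·b on (0.3500, 0.9400) = 0.9610
γ ∧ δ = a·b on (0.9400, 0.8800) = 0.8272
(β ∨ γ) ∨ (γ ∧ δ) = a + b − a·b on (0.9610, 0.8272) = 0.9933
¬((β ∨ γ) ∨ (γ ∧ δ)) = 1 − 0.9933 = 0.0067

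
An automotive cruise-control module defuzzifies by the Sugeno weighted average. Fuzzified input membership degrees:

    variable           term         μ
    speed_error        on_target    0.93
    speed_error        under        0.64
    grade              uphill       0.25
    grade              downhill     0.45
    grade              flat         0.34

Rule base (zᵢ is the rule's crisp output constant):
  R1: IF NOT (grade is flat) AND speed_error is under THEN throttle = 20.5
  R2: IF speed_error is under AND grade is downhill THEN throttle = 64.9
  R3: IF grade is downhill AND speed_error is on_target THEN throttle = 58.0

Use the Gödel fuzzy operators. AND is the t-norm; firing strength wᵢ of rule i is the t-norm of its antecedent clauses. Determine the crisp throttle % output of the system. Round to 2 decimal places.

R1 (z=20.5): ¬flat=1−0.34=0.66, under=0.64; AND[min(a, b)] → w = 0.64
R2 (z=64.9): under=0.64, downhill=0.45; AND[min(a, b)] → w = 0.45
R3 (z=58.0): downhill=0.45, on_target=0.93; AND[min(a, b)] → w = 0.45
Weighted average = (0.64·20.5 + 0.45·64.9 + 0.45·58.0) / (0.64 + 0.45 + 0.45)
  = 68.4250 / 1.5400 = 44.43

44.43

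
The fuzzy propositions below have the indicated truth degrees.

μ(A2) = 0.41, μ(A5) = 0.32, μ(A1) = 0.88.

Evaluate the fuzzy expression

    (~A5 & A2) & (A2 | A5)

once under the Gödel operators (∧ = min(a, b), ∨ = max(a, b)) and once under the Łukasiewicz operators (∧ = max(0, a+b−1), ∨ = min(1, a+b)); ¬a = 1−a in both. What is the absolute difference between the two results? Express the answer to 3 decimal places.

0.410

Under Gödel:
  ~A5 = 1 − 0.32 = 0.68
  ~A5 & A2 = min(a, b) on (0.68, 0.41) = 0.41
  A2 | A5 = max(a, b) on (0.41, 0.32) = 0.41
  (~A5 & A2) & (A2 | A5) = min(a, b) on (0.41, 0.41) = 0.41
  → value = 0.4100
Under Łukasiewicz:
  ~A5 = 1 − 0.32 = 0.68
  ~A5 & A2 = max(0, a+b−1) on (0.68, 0.41) = 0.09
  A2 | A5 = min(1, a+b) on (0.41, 0.32) = 0.73
  (~A5 & A2) & (A2 | A5) = max(0, a+b−1) on (0.09, 0.73) = 0.00
  → value = 0.0000
|0.4100 − 0.0000| = 0.410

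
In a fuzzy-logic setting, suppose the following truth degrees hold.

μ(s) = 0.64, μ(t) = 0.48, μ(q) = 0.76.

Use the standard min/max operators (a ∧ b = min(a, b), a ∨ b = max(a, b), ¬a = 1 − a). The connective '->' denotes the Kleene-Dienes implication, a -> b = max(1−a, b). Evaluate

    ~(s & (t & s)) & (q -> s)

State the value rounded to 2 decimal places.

0.52

t & s = min(a, b) on (0.48, 0.64) = 0.48
s & (t & s) = min(a, b) on (0.64, 0.48) = 0.48
~(s & (t & s)) = 1 − 0.48 = 0.52
q -> s  [Kleene-Dienes: max(1−a, b)] with a=0.76, b=0.64 → 0.64
~(s & (t & s)) & (q -> s) = min(a, b) on (0.52, 0.64) = 0.52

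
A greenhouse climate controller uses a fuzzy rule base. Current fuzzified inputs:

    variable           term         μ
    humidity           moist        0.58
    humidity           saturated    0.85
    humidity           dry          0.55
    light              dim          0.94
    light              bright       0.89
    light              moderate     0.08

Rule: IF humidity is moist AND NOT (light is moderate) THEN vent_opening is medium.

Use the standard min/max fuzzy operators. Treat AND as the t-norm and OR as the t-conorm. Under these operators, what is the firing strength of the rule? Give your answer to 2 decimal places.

0.58

firing strength: moist=0.58, ¬moderate=1−0.08=0.92; AND[min(a, b)] → w = 0.58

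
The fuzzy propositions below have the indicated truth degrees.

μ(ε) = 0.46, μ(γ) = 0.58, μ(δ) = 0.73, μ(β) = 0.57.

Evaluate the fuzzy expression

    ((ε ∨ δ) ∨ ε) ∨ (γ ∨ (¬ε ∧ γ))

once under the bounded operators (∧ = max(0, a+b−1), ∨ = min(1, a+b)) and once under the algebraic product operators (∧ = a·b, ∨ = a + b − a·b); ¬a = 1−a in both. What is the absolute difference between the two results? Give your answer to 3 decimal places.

Under bounded:
  ε ∨ δ = min(1, a+b) on (0.46, 0.73) = 1.00
  (ε ∨ δ) ∨ ε = min(1, a+b) on (1.00, 0.46) = 1.00
  ¬ε = 1 − 0.46 = 0.54
  ¬ε ∧ γ = max(0, a+b−1) on (0.54, 0.58) = 0.12
  γ ∨ (¬ε ∧ γ) = min(1, a+b) on (0.58, 0.12) = 0.70
  ((ε ∨ δ) ∨ ε) ∨ (γ ∨ (¬ε ∧ γ)) = min(1, a+b) on (1.00, 0.70) = 1.00
  → value = 1.0000
Under algebraic product:
  ε ∨ δ = a + b − a·b on (0.4600, 0.7300) = 0.8542
  (ε ∨ δ) ∨ ε = a + b − a·b on (0.8542, 0.4600) = 0.9213
  ¬ε = 1 − 0.4600 = 0.5400
  ¬ε ∧ γ = a·b on (0.5400, 0.5800) = 0.3132
  γ ∨ (¬ε ∧ γ) = a + b − a·b on (0.5800, 0.3132) = 0.7115
  ((ε ∨ δ) ∨ ε) ∨ (γ ∨ (¬ε ∧ γ)) = a + b − a·b on (0.9213, 0.7115) = 0.9773
  → value = 0.9773
|1.0000 − 0.9773| = 0.023

0.023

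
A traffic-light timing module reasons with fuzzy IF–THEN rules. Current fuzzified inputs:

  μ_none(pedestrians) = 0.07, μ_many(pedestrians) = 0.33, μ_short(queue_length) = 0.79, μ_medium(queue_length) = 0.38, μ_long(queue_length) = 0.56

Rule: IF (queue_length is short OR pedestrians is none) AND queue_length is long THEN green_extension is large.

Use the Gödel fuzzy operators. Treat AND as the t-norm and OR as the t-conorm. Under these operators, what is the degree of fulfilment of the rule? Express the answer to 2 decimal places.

0.56

firing strength: (short=0.79 OR none=0.07) = 0.79; AND[min(a, b)] with long=0.56 → w = 0.56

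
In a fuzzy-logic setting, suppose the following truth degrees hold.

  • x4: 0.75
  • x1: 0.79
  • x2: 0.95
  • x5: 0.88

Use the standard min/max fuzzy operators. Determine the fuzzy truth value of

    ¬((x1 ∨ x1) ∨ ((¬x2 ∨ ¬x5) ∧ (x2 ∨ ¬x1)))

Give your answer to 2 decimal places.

x1 ∨ x1 = max(a, b) on (0.79, 0.79) = 0.79
¬x2 = 1 − 0.95 = 0.05
¬x5 = 1 − 0.88 = 0.12
¬x2 ∨ ¬x5 = max(a, b) on (0.05, 0.12) = 0.12
¬x1 = 1 − 0.79 = 0.21
x2 ∨ ¬x1 = max(a, b) on (0.95, 0.21) = 0.95
(¬x2 ∨ ¬x5) ∧ (x2 ∨ ¬x1) = min(a, b) on (0.12, 0.95) = 0.12
(x1 ∨ x1) ∨ ((¬x2 ∨ ¬x5) ∧ (x2 ∨ ¬x1)) = max(a, b) on (0.79, 0.12) = 0.79
¬((x1 ∨ x1) ∨ ((¬x2 ∨ ¬x5) ∧ (x2 ∨ ¬x1))) = 1 − 0.79 = 0.21

0.21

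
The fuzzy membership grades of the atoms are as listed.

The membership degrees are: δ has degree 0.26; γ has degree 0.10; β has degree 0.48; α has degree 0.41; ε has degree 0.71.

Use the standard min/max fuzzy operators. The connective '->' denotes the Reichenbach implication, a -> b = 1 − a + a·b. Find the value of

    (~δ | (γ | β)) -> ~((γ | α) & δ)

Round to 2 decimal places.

0.81

~δ = 1 − 0.26 = 0.74
γ | β = max(a, b) on (0.10, 0.48) = 0.48
~δ | (γ | β) = max(a, b) on (0.74, 0.48) = 0.74
γ | α = max(a, b) on (0.10, 0.41) = 0.41
(γ | α) & δ = min(a, b) on (0.41, 0.26) = 0.26
~((γ | α) & δ) = 1 − 0.26 = 0.74
(~δ | (γ | β)) -> ~((γ | α) & δ)  [Reichenbach: 1 − a + a·b] with a=0.74, b=0.74 → 0.81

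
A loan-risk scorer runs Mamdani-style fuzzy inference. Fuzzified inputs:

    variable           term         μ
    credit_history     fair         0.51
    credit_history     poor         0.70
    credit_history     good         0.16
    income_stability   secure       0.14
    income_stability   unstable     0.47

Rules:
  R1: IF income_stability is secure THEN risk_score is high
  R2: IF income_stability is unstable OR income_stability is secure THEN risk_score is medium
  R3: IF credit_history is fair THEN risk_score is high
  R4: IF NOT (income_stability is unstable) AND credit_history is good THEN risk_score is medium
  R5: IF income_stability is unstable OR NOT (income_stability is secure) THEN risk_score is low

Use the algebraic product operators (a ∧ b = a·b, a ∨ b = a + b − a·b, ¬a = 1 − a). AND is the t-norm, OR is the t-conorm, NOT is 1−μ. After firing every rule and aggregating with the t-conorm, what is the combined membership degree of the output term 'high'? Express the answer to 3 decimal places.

0.579

R1: secure=0.14 → w = 0.1400
R2: unstable=0.47, secure=0.14; OR[a + b − a·b] → w = 0.5442
R3: fair=0.51 → w = 0.5100
R4: ¬unstable=1−0.47=0.53, good=0.16; AND[a·b] → w = 0.0848
R5: unstable=0.47, ¬secure=1−0.14=0.86; OR[a + b − a·b] → w = 0.9258
Rules with consequent 'high': {R1, R3} → strengths 0.1400, 0.5100
Aggregate via t-conorm [a + b − a·b]: 0.5786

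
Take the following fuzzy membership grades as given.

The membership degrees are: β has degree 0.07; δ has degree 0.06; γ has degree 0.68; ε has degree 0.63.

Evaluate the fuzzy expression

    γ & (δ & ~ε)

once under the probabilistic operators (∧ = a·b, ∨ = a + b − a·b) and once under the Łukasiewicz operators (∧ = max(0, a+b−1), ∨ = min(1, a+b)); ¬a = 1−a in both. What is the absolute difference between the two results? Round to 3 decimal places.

Under probabilistic:
  ~ε = 1 − 0.6300 = 0.3700
  δ & ~ε = a·b on (0.0600, 0.3700) = 0.0222
  γ & (δ & ~ε) = a·b on (0.6800, 0.0222) = 0.0151
  → value = 0.0151
Under Łukasiewicz:
  ~ε = 1 − 0.63 = 0.37
  δ & ~ε = max(0, a+b−1) on (0.06, 0.37) = 0.00
  γ & (δ & ~ε) = max(0, a+b−1) on (0.68, 0.00) = 0.00
  → value = 0.0000
|0.0151 − 0.0000| = 0.015

0.015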